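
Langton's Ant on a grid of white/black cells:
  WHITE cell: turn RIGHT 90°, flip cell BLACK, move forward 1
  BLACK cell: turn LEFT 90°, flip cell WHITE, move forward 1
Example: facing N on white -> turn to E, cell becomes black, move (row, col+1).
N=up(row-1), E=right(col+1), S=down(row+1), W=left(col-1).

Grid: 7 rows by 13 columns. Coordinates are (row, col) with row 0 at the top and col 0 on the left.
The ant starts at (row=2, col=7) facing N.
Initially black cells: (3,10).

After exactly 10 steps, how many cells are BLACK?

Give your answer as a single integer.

Answer: 7

Derivation:
Step 1: on WHITE (2,7): turn R to E, flip to black, move to (2,8). |black|=2
Step 2: on WHITE (2,8): turn R to S, flip to black, move to (3,8). |black|=3
Step 3: on WHITE (3,8): turn R to W, flip to black, move to (3,7). |black|=4
Step 4: on WHITE (3,7): turn R to N, flip to black, move to (2,7). |black|=5
Step 5: on BLACK (2,7): turn L to W, flip to white, move to (2,6). |black|=4
Step 6: on WHITE (2,6): turn R to N, flip to black, move to (1,6). |black|=5
Step 7: on WHITE (1,6): turn R to E, flip to black, move to (1,7). |black|=6
Step 8: on WHITE (1,7): turn R to S, flip to black, move to (2,7). |black|=7
Step 9: on WHITE (2,7): turn R to W, flip to black, move to (2,6). |black|=8
Step 10: on BLACK (2,6): turn L to S, flip to white, move to (3,6). |black|=7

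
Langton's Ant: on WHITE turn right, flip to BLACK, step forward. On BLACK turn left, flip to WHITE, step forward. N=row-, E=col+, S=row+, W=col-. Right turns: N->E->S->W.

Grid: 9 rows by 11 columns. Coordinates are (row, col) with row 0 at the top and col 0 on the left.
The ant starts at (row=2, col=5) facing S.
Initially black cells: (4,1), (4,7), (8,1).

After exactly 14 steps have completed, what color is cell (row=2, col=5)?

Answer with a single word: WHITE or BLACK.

Step 1: on WHITE (2,5): turn R to W, flip to black, move to (2,4). |black|=4
Step 2: on WHITE (2,4): turn R to N, flip to black, move to (1,4). |black|=5
Step 3: on WHITE (1,4): turn R to E, flip to black, move to (1,5). |black|=6
Step 4: on WHITE (1,5): turn R to S, flip to black, move to (2,5). |black|=7
Step 5: on BLACK (2,5): turn L to E, flip to white, move to (2,6). |black|=6
Step 6: on WHITE (2,6): turn R to S, flip to black, move to (3,6). |black|=7
Step 7: on WHITE (3,6): turn R to W, flip to black, move to (3,5). |black|=8
Step 8: on WHITE (3,5): turn R to N, flip to black, move to (2,5). |black|=9
Step 9: on WHITE (2,5): turn R to E, flip to black, move to (2,6). |black|=10
Step 10: on BLACK (2,6): turn L to N, flip to white, move to (1,6). |black|=9
Step 11: on WHITE (1,6): turn R to E, flip to black, move to (1,7). |black|=10
Step 12: on WHITE (1,7): turn R to S, flip to black, move to (2,7). |black|=11
Step 13: on WHITE (2,7): turn R to W, flip to black, move to (2,6). |black|=12
Step 14: on WHITE (2,6): turn R to N, flip to black, move to (1,6). |black|=13

Answer: BLACK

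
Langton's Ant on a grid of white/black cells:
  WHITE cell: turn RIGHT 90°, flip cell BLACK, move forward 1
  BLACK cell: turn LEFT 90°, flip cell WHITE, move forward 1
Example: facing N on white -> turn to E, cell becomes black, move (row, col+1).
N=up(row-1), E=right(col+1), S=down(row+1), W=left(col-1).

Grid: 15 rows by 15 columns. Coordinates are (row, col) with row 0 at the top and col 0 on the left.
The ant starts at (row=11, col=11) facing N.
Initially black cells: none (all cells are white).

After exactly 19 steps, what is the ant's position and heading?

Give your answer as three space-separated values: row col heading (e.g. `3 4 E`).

Step 1: on WHITE (11,11): turn R to E, flip to black, move to (11,12). |black|=1
Step 2: on WHITE (11,12): turn R to S, flip to black, move to (12,12). |black|=2
Step 3: on WHITE (12,12): turn R to W, flip to black, move to (12,11). |black|=3
Step 4: on WHITE (12,11): turn R to N, flip to black, move to (11,11). |black|=4
Step 5: on BLACK (11,11): turn L to W, flip to white, move to (11,10). |black|=3
Step 6: on WHITE (11,10): turn R to N, flip to black, move to (10,10). |black|=4
Step 7: on WHITE (10,10): turn R to E, flip to black, move to (10,11). |black|=5
Step 8: on WHITE (10,11): turn R to S, flip to black, move to (11,11). |black|=6
Step 9: on WHITE (11,11): turn R to W, flip to black, move to (11,10). |black|=7
Step 10: on BLACK (11,10): turn L to S, flip to white, move to (12,10). |black|=6
Step 11: on WHITE (12,10): turn R to W, flip to black, move to (12,9). |black|=7
Step 12: on WHITE (12,9): turn R to N, flip to black, move to (11,9). |black|=8
Step 13: on WHITE (11,9): turn R to E, flip to black, move to (11,10). |black|=9
Step 14: on WHITE (11,10): turn R to S, flip to black, move to (12,10). |black|=10
Step 15: on BLACK (12,10): turn L to E, flip to white, move to (12,11). |black|=9
Step 16: on BLACK (12,11): turn L to N, flip to white, move to (11,11). |black|=8
Step 17: on BLACK (11,11): turn L to W, flip to white, move to (11,10). |black|=7
Step 18: on BLACK (11,10): turn L to S, flip to white, move to (12,10). |black|=6
Step 19: on WHITE (12,10): turn R to W, flip to black, move to (12,9). |black|=7

Answer: 12 9 W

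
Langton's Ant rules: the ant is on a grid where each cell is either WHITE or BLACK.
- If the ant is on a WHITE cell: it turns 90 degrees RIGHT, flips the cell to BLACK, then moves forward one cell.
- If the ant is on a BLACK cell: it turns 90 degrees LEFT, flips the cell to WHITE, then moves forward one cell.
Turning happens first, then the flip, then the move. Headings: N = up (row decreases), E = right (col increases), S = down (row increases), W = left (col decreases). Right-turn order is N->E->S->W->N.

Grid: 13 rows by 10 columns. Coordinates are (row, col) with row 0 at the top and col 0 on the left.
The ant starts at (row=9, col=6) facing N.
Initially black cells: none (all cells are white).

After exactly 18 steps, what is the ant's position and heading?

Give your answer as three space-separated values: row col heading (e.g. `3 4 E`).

Step 1: on WHITE (9,6): turn R to E, flip to black, move to (9,7). |black|=1
Step 2: on WHITE (9,7): turn R to S, flip to black, move to (10,7). |black|=2
Step 3: on WHITE (10,7): turn R to W, flip to black, move to (10,6). |black|=3
Step 4: on WHITE (10,6): turn R to N, flip to black, move to (9,6). |black|=4
Step 5: on BLACK (9,6): turn L to W, flip to white, move to (9,5). |black|=3
Step 6: on WHITE (9,5): turn R to N, flip to black, move to (8,5). |black|=4
Step 7: on WHITE (8,5): turn R to E, flip to black, move to (8,6). |black|=5
Step 8: on WHITE (8,6): turn R to S, flip to black, move to (9,6). |black|=6
Step 9: on WHITE (9,6): turn R to W, flip to black, move to (9,5). |black|=7
Step 10: on BLACK (9,5): turn L to S, flip to white, move to (10,5). |black|=6
Step 11: on WHITE (10,5): turn R to W, flip to black, move to (10,4). |black|=7
Step 12: on WHITE (10,4): turn R to N, flip to black, move to (9,4). |black|=8
Step 13: on WHITE (9,4): turn R to E, flip to black, move to (9,5). |black|=9
Step 14: on WHITE (9,5): turn R to S, flip to black, move to (10,5). |black|=10
Step 15: on BLACK (10,5): turn L to E, flip to white, move to (10,6). |black|=9
Step 16: on BLACK (10,6): turn L to N, flip to white, move to (9,6). |black|=8
Step 17: on BLACK (9,6): turn L to W, flip to white, move to (9,5). |black|=7
Step 18: on BLACK (9,5): turn L to S, flip to white, move to (10,5). |black|=6

Answer: 10 5 S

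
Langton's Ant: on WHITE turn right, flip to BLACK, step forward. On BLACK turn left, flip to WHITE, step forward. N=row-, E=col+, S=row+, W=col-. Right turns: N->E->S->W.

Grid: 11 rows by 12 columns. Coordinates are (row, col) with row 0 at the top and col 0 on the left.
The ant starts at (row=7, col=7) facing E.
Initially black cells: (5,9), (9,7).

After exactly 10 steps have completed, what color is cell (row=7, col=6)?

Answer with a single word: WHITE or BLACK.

Step 1: on WHITE (7,7): turn R to S, flip to black, move to (8,7). |black|=3
Step 2: on WHITE (8,7): turn R to W, flip to black, move to (8,6). |black|=4
Step 3: on WHITE (8,6): turn R to N, flip to black, move to (7,6). |black|=5
Step 4: on WHITE (7,6): turn R to E, flip to black, move to (7,7). |black|=6
Step 5: on BLACK (7,7): turn L to N, flip to white, move to (6,7). |black|=5
Step 6: on WHITE (6,7): turn R to E, flip to black, move to (6,8). |black|=6
Step 7: on WHITE (6,8): turn R to S, flip to black, move to (7,8). |black|=7
Step 8: on WHITE (7,8): turn R to W, flip to black, move to (7,7). |black|=8
Step 9: on WHITE (7,7): turn R to N, flip to black, move to (6,7). |black|=9
Step 10: on BLACK (6,7): turn L to W, flip to white, move to (6,6). |black|=8

Answer: BLACK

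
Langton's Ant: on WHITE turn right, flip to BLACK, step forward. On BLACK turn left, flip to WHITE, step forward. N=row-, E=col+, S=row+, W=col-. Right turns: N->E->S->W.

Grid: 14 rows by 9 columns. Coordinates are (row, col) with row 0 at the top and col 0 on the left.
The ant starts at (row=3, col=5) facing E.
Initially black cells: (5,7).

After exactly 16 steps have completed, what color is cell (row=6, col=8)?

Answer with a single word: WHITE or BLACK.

Answer: WHITE

Derivation:
Step 1: on WHITE (3,5): turn R to S, flip to black, move to (4,5). |black|=2
Step 2: on WHITE (4,5): turn R to W, flip to black, move to (4,4). |black|=3
Step 3: on WHITE (4,4): turn R to N, flip to black, move to (3,4). |black|=4
Step 4: on WHITE (3,4): turn R to E, flip to black, move to (3,5). |black|=5
Step 5: on BLACK (3,5): turn L to N, flip to white, move to (2,5). |black|=4
Step 6: on WHITE (2,5): turn R to E, flip to black, move to (2,6). |black|=5
Step 7: on WHITE (2,6): turn R to S, flip to black, move to (3,6). |black|=6
Step 8: on WHITE (3,6): turn R to W, flip to black, move to (3,5). |black|=7
Step 9: on WHITE (3,5): turn R to N, flip to black, move to (2,5). |black|=8
Step 10: on BLACK (2,5): turn L to W, flip to white, move to (2,4). |black|=7
Step 11: on WHITE (2,4): turn R to N, flip to black, move to (1,4). |black|=8
Step 12: on WHITE (1,4): turn R to E, flip to black, move to (1,5). |black|=9
Step 13: on WHITE (1,5): turn R to S, flip to black, move to (2,5). |black|=10
Step 14: on WHITE (2,5): turn R to W, flip to black, move to (2,4). |black|=11
Step 15: on BLACK (2,4): turn L to S, flip to white, move to (3,4). |black|=10
Step 16: on BLACK (3,4): turn L to E, flip to white, move to (3,5). |black|=9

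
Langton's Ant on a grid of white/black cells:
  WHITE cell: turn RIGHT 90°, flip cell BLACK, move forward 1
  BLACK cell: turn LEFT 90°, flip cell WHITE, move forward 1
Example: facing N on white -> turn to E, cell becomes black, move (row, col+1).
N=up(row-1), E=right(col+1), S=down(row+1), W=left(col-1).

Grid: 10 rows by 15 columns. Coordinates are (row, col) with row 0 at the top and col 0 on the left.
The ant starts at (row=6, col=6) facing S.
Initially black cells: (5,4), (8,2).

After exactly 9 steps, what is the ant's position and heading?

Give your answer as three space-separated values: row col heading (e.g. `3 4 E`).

Answer: 6 7 E

Derivation:
Step 1: on WHITE (6,6): turn R to W, flip to black, move to (6,5). |black|=3
Step 2: on WHITE (6,5): turn R to N, flip to black, move to (5,5). |black|=4
Step 3: on WHITE (5,5): turn R to E, flip to black, move to (5,6). |black|=5
Step 4: on WHITE (5,6): turn R to S, flip to black, move to (6,6). |black|=6
Step 5: on BLACK (6,6): turn L to E, flip to white, move to (6,7). |black|=5
Step 6: on WHITE (6,7): turn R to S, flip to black, move to (7,7). |black|=6
Step 7: on WHITE (7,7): turn R to W, flip to black, move to (7,6). |black|=7
Step 8: on WHITE (7,6): turn R to N, flip to black, move to (6,6). |black|=8
Step 9: on WHITE (6,6): turn R to E, flip to black, move to (6,7). |black|=9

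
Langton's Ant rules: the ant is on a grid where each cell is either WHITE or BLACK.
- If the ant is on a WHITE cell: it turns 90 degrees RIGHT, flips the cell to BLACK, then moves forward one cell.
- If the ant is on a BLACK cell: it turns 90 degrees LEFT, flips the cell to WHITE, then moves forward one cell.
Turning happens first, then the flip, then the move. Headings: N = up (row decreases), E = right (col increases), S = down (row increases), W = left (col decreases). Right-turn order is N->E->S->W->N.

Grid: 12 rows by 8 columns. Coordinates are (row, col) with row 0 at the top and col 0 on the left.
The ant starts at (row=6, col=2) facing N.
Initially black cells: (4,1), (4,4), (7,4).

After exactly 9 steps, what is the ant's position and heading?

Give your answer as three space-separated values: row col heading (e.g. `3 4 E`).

Step 1: on WHITE (6,2): turn R to E, flip to black, move to (6,3). |black|=4
Step 2: on WHITE (6,3): turn R to S, flip to black, move to (7,3). |black|=5
Step 3: on WHITE (7,3): turn R to W, flip to black, move to (7,2). |black|=6
Step 4: on WHITE (7,2): turn R to N, flip to black, move to (6,2). |black|=7
Step 5: on BLACK (6,2): turn L to W, flip to white, move to (6,1). |black|=6
Step 6: on WHITE (6,1): turn R to N, flip to black, move to (5,1). |black|=7
Step 7: on WHITE (5,1): turn R to E, flip to black, move to (5,2). |black|=8
Step 8: on WHITE (5,2): turn R to S, flip to black, move to (6,2). |black|=9
Step 9: on WHITE (6,2): turn R to W, flip to black, move to (6,1). |black|=10

Answer: 6 1 W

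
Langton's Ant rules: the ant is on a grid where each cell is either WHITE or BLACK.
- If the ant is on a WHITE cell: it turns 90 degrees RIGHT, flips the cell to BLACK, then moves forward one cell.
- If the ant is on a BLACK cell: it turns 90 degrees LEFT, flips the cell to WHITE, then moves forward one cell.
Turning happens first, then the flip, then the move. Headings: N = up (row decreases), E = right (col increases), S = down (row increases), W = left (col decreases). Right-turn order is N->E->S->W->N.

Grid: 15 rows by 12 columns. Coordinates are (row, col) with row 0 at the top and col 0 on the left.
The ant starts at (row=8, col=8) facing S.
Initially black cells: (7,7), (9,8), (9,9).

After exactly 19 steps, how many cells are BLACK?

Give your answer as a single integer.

Answer: 8

Derivation:
Step 1: on WHITE (8,8): turn R to W, flip to black, move to (8,7). |black|=4
Step 2: on WHITE (8,7): turn R to N, flip to black, move to (7,7). |black|=5
Step 3: on BLACK (7,7): turn L to W, flip to white, move to (7,6). |black|=4
Step 4: on WHITE (7,6): turn R to N, flip to black, move to (6,6). |black|=5
Step 5: on WHITE (6,6): turn R to E, flip to black, move to (6,7). |black|=6
Step 6: on WHITE (6,7): turn R to S, flip to black, move to (7,7). |black|=7
Step 7: on WHITE (7,7): turn R to W, flip to black, move to (7,6). |black|=8
Step 8: on BLACK (7,6): turn L to S, flip to white, move to (8,6). |black|=7
Step 9: on WHITE (8,6): turn R to W, flip to black, move to (8,5). |black|=8
Step 10: on WHITE (8,5): turn R to N, flip to black, move to (7,5). |black|=9
Step 11: on WHITE (7,5): turn R to E, flip to black, move to (7,6). |black|=10
Step 12: on WHITE (7,6): turn R to S, flip to black, move to (8,6). |black|=11
Step 13: on BLACK (8,6): turn L to E, flip to white, move to (8,7). |black|=10
Step 14: on BLACK (8,7): turn L to N, flip to white, move to (7,7). |black|=9
Step 15: on BLACK (7,7): turn L to W, flip to white, move to (7,6). |black|=8
Step 16: on BLACK (7,6): turn L to S, flip to white, move to (8,6). |black|=7
Step 17: on WHITE (8,6): turn R to W, flip to black, move to (8,5). |black|=8
Step 18: on BLACK (8,5): turn L to S, flip to white, move to (9,5). |black|=7
Step 19: on WHITE (9,5): turn R to W, flip to black, move to (9,4). |black|=8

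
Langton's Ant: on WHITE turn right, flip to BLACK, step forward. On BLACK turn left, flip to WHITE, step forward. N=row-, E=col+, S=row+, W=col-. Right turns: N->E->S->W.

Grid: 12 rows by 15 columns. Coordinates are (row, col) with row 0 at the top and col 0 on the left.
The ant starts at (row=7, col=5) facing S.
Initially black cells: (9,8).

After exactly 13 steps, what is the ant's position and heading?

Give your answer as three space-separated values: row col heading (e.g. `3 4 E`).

Answer: 7 6 W

Derivation:
Step 1: on WHITE (7,5): turn R to W, flip to black, move to (7,4). |black|=2
Step 2: on WHITE (7,4): turn R to N, flip to black, move to (6,4). |black|=3
Step 3: on WHITE (6,4): turn R to E, flip to black, move to (6,5). |black|=4
Step 4: on WHITE (6,5): turn R to S, flip to black, move to (7,5). |black|=5
Step 5: on BLACK (7,5): turn L to E, flip to white, move to (7,6). |black|=4
Step 6: on WHITE (7,6): turn R to S, flip to black, move to (8,6). |black|=5
Step 7: on WHITE (8,6): turn R to W, flip to black, move to (8,5). |black|=6
Step 8: on WHITE (8,5): turn R to N, flip to black, move to (7,5). |black|=7
Step 9: on WHITE (7,5): turn R to E, flip to black, move to (7,6). |black|=8
Step 10: on BLACK (7,6): turn L to N, flip to white, move to (6,6). |black|=7
Step 11: on WHITE (6,6): turn R to E, flip to black, move to (6,7). |black|=8
Step 12: on WHITE (6,7): turn R to S, flip to black, move to (7,7). |black|=9
Step 13: on WHITE (7,7): turn R to W, flip to black, move to (7,6). |black|=10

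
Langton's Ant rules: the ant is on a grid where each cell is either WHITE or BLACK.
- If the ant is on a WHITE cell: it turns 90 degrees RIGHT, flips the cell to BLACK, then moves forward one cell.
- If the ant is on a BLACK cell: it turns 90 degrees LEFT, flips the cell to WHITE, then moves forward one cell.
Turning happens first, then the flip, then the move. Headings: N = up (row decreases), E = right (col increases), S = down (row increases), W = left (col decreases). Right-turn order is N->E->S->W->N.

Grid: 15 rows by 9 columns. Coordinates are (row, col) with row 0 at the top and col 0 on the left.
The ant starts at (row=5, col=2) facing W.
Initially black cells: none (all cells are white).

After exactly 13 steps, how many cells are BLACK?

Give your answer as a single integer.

Step 1: on WHITE (5,2): turn R to N, flip to black, move to (4,2). |black|=1
Step 2: on WHITE (4,2): turn R to E, flip to black, move to (4,3). |black|=2
Step 3: on WHITE (4,3): turn R to S, flip to black, move to (5,3). |black|=3
Step 4: on WHITE (5,3): turn R to W, flip to black, move to (5,2). |black|=4
Step 5: on BLACK (5,2): turn L to S, flip to white, move to (6,2). |black|=3
Step 6: on WHITE (6,2): turn R to W, flip to black, move to (6,1). |black|=4
Step 7: on WHITE (6,1): turn R to N, flip to black, move to (5,1). |black|=5
Step 8: on WHITE (5,1): turn R to E, flip to black, move to (5,2). |black|=6
Step 9: on WHITE (5,2): turn R to S, flip to black, move to (6,2). |black|=7
Step 10: on BLACK (6,2): turn L to E, flip to white, move to (6,3). |black|=6
Step 11: on WHITE (6,3): turn R to S, flip to black, move to (7,3). |black|=7
Step 12: on WHITE (7,3): turn R to W, flip to black, move to (7,2). |black|=8
Step 13: on WHITE (7,2): turn R to N, flip to black, move to (6,2). |black|=9

Answer: 9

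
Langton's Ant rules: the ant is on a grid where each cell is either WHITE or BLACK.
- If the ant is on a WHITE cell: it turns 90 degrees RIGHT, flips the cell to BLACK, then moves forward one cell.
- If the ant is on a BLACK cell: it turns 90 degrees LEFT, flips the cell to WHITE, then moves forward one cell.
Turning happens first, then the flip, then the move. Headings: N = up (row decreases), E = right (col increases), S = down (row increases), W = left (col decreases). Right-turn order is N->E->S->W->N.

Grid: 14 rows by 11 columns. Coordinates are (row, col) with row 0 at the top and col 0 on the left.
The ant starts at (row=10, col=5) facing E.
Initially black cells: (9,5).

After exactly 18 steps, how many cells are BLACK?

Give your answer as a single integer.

Answer: 9

Derivation:
Step 1: on WHITE (10,5): turn R to S, flip to black, move to (11,5). |black|=2
Step 2: on WHITE (11,5): turn R to W, flip to black, move to (11,4). |black|=3
Step 3: on WHITE (11,4): turn R to N, flip to black, move to (10,4). |black|=4
Step 4: on WHITE (10,4): turn R to E, flip to black, move to (10,5). |black|=5
Step 5: on BLACK (10,5): turn L to N, flip to white, move to (9,5). |black|=4
Step 6: on BLACK (9,5): turn L to W, flip to white, move to (9,4). |black|=3
Step 7: on WHITE (9,4): turn R to N, flip to black, move to (8,4). |black|=4
Step 8: on WHITE (8,4): turn R to E, flip to black, move to (8,5). |black|=5
Step 9: on WHITE (8,5): turn R to S, flip to black, move to (9,5). |black|=6
Step 10: on WHITE (9,5): turn R to W, flip to black, move to (9,4). |black|=7
Step 11: on BLACK (9,4): turn L to S, flip to white, move to (10,4). |black|=6
Step 12: on BLACK (10,4): turn L to E, flip to white, move to (10,5). |black|=5
Step 13: on WHITE (10,5): turn R to S, flip to black, move to (11,5). |black|=6
Step 14: on BLACK (11,5): turn L to E, flip to white, move to (11,6). |black|=5
Step 15: on WHITE (11,6): turn R to S, flip to black, move to (12,6). |black|=6
Step 16: on WHITE (12,6): turn R to W, flip to black, move to (12,5). |black|=7
Step 17: on WHITE (12,5): turn R to N, flip to black, move to (11,5). |black|=8
Step 18: on WHITE (11,5): turn R to E, flip to black, move to (11,6). |black|=9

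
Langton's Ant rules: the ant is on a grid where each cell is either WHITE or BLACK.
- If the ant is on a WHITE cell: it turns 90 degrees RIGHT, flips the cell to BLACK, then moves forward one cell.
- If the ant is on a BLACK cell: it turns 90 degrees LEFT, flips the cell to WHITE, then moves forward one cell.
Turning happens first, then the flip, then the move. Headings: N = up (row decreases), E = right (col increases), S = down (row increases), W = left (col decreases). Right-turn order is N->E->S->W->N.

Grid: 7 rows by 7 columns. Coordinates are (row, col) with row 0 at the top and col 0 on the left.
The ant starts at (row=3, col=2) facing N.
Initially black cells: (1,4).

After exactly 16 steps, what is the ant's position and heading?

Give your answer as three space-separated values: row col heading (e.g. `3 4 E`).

Step 1: on WHITE (3,2): turn R to E, flip to black, move to (3,3). |black|=2
Step 2: on WHITE (3,3): turn R to S, flip to black, move to (4,3). |black|=3
Step 3: on WHITE (4,3): turn R to W, flip to black, move to (4,2). |black|=4
Step 4: on WHITE (4,2): turn R to N, flip to black, move to (3,2). |black|=5
Step 5: on BLACK (3,2): turn L to W, flip to white, move to (3,1). |black|=4
Step 6: on WHITE (3,1): turn R to N, flip to black, move to (2,1). |black|=5
Step 7: on WHITE (2,1): turn R to E, flip to black, move to (2,2). |black|=6
Step 8: on WHITE (2,2): turn R to S, flip to black, move to (3,2). |black|=7
Step 9: on WHITE (3,2): turn R to W, flip to black, move to (3,1). |black|=8
Step 10: on BLACK (3,1): turn L to S, flip to white, move to (4,1). |black|=7
Step 11: on WHITE (4,1): turn R to W, flip to black, move to (4,0). |black|=8
Step 12: on WHITE (4,0): turn R to N, flip to black, move to (3,0). |black|=9
Step 13: on WHITE (3,0): turn R to E, flip to black, move to (3,1). |black|=10
Step 14: on WHITE (3,1): turn R to S, flip to black, move to (4,1). |black|=11
Step 15: on BLACK (4,1): turn L to E, flip to white, move to (4,2). |black|=10
Step 16: on BLACK (4,2): turn L to N, flip to white, move to (3,2). |black|=9

Answer: 3 2 N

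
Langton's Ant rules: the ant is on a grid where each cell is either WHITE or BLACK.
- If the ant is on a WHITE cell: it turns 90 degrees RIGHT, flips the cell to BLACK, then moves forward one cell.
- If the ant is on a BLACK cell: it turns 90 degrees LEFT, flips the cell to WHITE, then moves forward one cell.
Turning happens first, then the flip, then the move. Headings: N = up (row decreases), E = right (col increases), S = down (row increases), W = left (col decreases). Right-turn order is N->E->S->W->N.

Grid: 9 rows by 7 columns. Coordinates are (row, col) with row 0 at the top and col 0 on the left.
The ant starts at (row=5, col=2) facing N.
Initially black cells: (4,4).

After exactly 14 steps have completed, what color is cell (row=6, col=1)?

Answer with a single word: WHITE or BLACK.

Step 1: on WHITE (5,2): turn R to E, flip to black, move to (5,3). |black|=2
Step 2: on WHITE (5,3): turn R to S, flip to black, move to (6,3). |black|=3
Step 3: on WHITE (6,3): turn R to W, flip to black, move to (6,2). |black|=4
Step 4: on WHITE (6,2): turn R to N, flip to black, move to (5,2). |black|=5
Step 5: on BLACK (5,2): turn L to W, flip to white, move to (5,1). |black|=4
Step 6: on WHITE (5,1): turn R to N, flip to black, move to (4,1). |black|=5
Step 7: on WHITE (4,1): turn R to E, flip to black, move to (4,2). |black|=6
Step 8: on WHITE (4,2): turn R to S, flip to black, move to (5,2). |black|=7
Step 9: on WHITE (5,2): turn R to W, flip to black, move to (5,1). |black|=8
Step 10: on BLACK (5,1): turn L to S, flip to white, move to (6,1). |black|=7
Step 11: on WHITE (6,1): turn R to W, flip to black, move to (6,0). |black|=8
Step 12: on WHITE (6,0): turn R to N, flip to black, move to (5,0). |black|=9
Step 13: on WHITE (5,0): turn R to E, flip to black, move to (5,1). |black|=10
Step 14: on WHITE (5,1): turn R to S, flip to black, move to (6,1). |black|=11

Answer: BLACK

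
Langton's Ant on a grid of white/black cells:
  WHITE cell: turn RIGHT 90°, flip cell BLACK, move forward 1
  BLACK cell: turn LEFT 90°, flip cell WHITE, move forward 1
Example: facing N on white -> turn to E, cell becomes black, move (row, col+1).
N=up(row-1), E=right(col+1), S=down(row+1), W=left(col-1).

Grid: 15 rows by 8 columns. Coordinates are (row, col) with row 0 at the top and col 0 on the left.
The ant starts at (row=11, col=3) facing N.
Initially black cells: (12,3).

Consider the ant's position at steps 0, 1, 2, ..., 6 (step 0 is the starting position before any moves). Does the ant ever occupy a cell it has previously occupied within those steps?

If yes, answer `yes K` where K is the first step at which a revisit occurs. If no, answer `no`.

Step 1: on WHITE (11,3): turn R to E, flip to black, move to (11,4). |black|=2 — new cell
Step 2: on WHITE (11,4): turn R to S, flip to black, move to (12,4). |black|=3 — new cell
Step 3: on WHITE (12,4): turn R to W, flip to black, move to (12,3). |black|=4 — new cell
Step 4: on BLACK (12,3): turn L to S, flip to white, move to (13,3). |black|=3 — new cell
Step 5: on WHITE (13,3): turn R to W, flip to black, move to (13,2). |black|=4 — new cell
Step 6: on WHITE (13,2): turn R to N, flip to black, move to (12,2). |black|=5 — new cell
No revisit within 6 steps.

Answer: no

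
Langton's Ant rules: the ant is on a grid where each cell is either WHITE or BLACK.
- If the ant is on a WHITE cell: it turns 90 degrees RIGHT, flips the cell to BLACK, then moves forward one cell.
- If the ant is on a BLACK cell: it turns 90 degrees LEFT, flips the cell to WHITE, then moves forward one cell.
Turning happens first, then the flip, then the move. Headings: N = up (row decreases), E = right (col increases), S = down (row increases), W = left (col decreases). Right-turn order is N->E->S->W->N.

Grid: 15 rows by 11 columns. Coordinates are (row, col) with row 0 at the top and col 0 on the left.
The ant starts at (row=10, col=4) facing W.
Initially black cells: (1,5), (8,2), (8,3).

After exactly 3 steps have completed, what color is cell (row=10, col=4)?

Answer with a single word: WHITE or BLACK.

Step 1: on WHITE (10,4): turn R to N, flip to black, move to (9,4). |black|=4
Step 2: on WHITE (9,4): turn R to E, flip to black, move to (9,5). |black|=5
Step 3: on WHITE (9,5): turn R to S, flip to black, move to (10,5). |black|=6

Answer: BLACK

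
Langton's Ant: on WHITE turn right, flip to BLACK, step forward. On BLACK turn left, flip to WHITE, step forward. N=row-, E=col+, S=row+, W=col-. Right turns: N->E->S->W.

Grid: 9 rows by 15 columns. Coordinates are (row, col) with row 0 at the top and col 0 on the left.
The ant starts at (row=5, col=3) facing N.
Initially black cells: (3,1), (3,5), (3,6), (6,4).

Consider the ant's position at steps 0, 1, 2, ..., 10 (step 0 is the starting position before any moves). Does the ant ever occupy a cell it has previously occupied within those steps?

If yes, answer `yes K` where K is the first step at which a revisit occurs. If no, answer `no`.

Answer: yes 6

Derivation:
Step 1: on WHITE (5,3): turn R to E, flip to black, move to (5,4). |black|=5 — new cell
Step 2: on WHITE (5,4): turn R to S, flip to black, move to (6,4). |black|=6 — new cell
Step 3: on BLACK (6,4): turn L to E, flip to white, move to (6,5). |black|=5 — new cell
Step 4: on WHITE (6,5): turn R to S, flip to black, move to (7,5). |black|=6 — new cell
Step 5: on WHITE (7,5): turn R to W, flip to black, move to (7,4). |black|=7 — new cell
Step 6: on WHITE (7,4): turn R to N, flip to black, move to (6,4). |black|=8 — REVISIT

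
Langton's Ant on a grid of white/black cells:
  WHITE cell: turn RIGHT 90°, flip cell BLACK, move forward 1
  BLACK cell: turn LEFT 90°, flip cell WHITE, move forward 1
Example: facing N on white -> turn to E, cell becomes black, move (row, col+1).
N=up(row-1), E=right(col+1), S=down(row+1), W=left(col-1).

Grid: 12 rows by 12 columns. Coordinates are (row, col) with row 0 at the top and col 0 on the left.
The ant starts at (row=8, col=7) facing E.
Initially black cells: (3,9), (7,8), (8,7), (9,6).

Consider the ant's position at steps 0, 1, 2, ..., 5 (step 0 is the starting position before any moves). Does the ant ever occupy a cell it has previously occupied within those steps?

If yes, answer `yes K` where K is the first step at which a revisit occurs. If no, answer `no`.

Answer: no

Derivation:
Step 1: on BLACK (8,7): turn L to N, flip to white, move to (7,7). |black|=3 — new cell
Step 2: on WHITE (7,7): turn R to E, flip to black, move to (7,8). |black|=4 — new cell
Step 3: on BLACK (7,8): turn L to N, flip to white, move to (6,8). |black|=3 — new cell
Step 4: on WHITE (6,8): turn R to E, flip to black, move to (6,9). |black|=4 — new cell
Step 5: on WHITE (6,9): turn R to S, flip to black, move to (7,9). |black|=5 — new cell
No revisit within 5 steps.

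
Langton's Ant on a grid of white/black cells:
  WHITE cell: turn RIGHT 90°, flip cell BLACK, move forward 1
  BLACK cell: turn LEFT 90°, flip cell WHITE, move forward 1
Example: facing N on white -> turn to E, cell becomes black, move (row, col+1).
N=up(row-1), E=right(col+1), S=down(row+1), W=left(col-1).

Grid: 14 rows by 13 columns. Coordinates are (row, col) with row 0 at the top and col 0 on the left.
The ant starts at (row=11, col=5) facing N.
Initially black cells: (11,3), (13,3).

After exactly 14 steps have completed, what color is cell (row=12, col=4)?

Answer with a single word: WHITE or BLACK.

Answer: BLACK

Derivation:
Step 1: on WHITE (11,5): turn R to E, flip to black, move to (11,6). |black|=3
Step 2: on WHITE (11,6): turn R to S, flip to black, move to (12,6). |black|=4
Step 3: on WHITE (12,6): turn R to W, flip to black, move to (12,5). |black|=5
Step 4: on WHITE (12,5): turn R to N, flip to black, move to (11,5). |black|=6
Step 5: on BLACK (11,5): turn L to W, flip to white, move to (11,4). |black|=5
Step 6: on WHITE (11,4): turn R to N, flip to black, move to (10,4). |black|=6
Step 7: on WHITE (10,4): turn R to E, flip to black, move to (10,5). |black|=7
Step 8: on WHITE (10,5): turn R to S, flip to black, move to (11,5). |black|=8
Step 9: on WHITE (11,5): turn R to W, flip to black, move to (11,4). |black|=9
Step 10: on BLACK (11,4): turn L to S, flip to white, move to (12,4). |black|=8
Step 11: on WHITE (12,4): turn R to W, flip to black, move to (12,3). |black|=9
Step 12: on WHITE (12,3): turn R to N, flip to black, move to (11,3). |black|=10
Step 13: on BLACK (11,3): turn L to W, flip to white, move to (11,2). |black|=9
Step 14: on WHITE (11,2): turn R to N, flip to black, move to (10,2). |black|=10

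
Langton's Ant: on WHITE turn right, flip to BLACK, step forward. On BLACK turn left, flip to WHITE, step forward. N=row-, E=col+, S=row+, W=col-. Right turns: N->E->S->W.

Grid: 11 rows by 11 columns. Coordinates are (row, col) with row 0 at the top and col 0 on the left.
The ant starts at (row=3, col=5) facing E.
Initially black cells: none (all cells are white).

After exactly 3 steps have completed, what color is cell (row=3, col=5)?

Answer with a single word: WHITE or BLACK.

Answer: BLACK

Derivation:
Step 1: on WHITE (3,5): turn R to S, flip to black, move to (4,5). |black|=1
Step 2: on WHITE (4,5): turn R to W, flip to black, move to (4,4). |black|=2
Step 3: on WHITE (4,4): turn R to N, flip to black, move to (3,4). |black|=3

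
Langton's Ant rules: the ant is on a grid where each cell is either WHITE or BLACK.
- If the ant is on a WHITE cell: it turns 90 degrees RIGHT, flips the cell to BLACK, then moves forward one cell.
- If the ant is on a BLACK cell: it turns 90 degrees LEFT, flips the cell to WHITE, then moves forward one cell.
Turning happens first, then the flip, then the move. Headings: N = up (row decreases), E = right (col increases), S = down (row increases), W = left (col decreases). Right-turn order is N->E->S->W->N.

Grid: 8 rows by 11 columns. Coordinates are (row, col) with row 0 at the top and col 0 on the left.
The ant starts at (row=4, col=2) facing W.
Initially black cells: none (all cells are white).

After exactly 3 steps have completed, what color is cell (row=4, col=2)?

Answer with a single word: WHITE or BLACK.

Answer: BLACK

Derivation:
Step 1: on WHITE (4,2): turn R to N, flip to black, move to (3,2). |black|=1
Step 2: on WHITE (3,2): turn R to E, flip to black, move to (3,3). |black|=2
Step 3: on WHITE (3,3): turn R to S, flip to black, move to (4,3). |black|=3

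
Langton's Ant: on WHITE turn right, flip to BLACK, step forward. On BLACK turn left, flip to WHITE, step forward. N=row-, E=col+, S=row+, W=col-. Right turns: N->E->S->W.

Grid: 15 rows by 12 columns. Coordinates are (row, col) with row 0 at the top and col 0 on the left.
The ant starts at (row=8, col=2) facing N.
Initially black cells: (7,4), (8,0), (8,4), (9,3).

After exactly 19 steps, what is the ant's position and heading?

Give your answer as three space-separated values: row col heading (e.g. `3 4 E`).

Step 1: on WHITE (8,2): turn R to E, flip to black, move to (8,3). |black|=5
Step 2: on WHITE (8,3): turn R to S, flip to black, move to (9,3). |black|=6
Step 3: on BLACK (9,3): turn L to E, flip to white, move to (9,4). |black|=5
Step 4: on WHITE (9,4): turn R to S, flip to black, move to (10,4). |black|=6
Step 5: on WHITE (10,4): turn R to W, flip to black, move to (10,3). |black|=7
Step 6: on WHITE (10,3): turn R to N, flip to black, move to (9,3). |black|=8
Step 7: on WHITE (9,3): turn R to E, flip to black, move to (9,4). |black|=9
Step 8: on BLACK (9,4): turn L to N, flip to white, move to (8,4). |black|=8
Step 9: on BLACK (8,4): turn L to W, flip to white, move to (8,3). |black|=7
Step 10: on BLACK (8,3): turn L to S, flip to white, move to (9,3). |black|=6
Step 11: on BLACK (9,3): turn L to E, flip to white, move to (9,4). |black|=5
Step 12: on WHITE (9,4): turn R to S, flip to black, move to (10,4). |black|=6
Step 13: on BLACK (10,4): turn L to E, flip to white, move to (10,5). |black|=5
Step 14: on WHITE (10,5): turn R to S, flip to black, move to (11,5). |black|=6
Step 15: on WHITE (11,5): turn R to W, flip to black, move to (11,4). |black|=7
Step 16: on WHITE (11,4): turn R to N, flip to black, move to (10,4). |black|=8
Step 17: on WHITE (10,4): turn R to E, flip to black, move to (10,5). |black|=9
Step 18: on BLACK (10,5): turn L to N, flip to white, move to (9,5). |black|=8
Step 19: on WHITE (9,5): turn R to E, flip to black, move to (9,6). |black|=9

Answer: 9 6 E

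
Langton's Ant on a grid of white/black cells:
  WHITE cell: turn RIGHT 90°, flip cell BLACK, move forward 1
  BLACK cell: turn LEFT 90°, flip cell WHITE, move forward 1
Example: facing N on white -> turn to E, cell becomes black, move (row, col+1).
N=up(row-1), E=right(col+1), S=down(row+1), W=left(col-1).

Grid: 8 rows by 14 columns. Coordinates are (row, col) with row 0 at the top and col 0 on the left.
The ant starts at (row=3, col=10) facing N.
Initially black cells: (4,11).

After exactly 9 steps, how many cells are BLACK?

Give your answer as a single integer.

Step 1: on WHITE (3,10): turn R to E, flip to black, move to (3,11). |black|=2
Step 2: on WHITE (3,11): turn R to S, flip to black, move to (4,11). |black|=3
Step 3: on BLACK (4,11): turn L to E, flip to white, move to (4,12). |black|=2
Step 4: on WHITE (4,12): turn R to S, flip to black, move to (5,12). |black|=3
Step 5: on WHITE (5,12): turn R to W, flip to black, move to (5,11). |black|=4
Step 6: on WHITE (5,11): turn R to N, flip to black, move to (4,11). |black|=5
Step 7: on WHITE (4,11): turn R to E, flip to black, move to (4,12). |black|=6
Step 8: on BLACK (4,12): turn L to N, flip to white, move to (3,12). |black|=5
Step 9: on WHITE (3,12): turn R to E, flip to black, move to (3,13). |black|=6

Answer: 6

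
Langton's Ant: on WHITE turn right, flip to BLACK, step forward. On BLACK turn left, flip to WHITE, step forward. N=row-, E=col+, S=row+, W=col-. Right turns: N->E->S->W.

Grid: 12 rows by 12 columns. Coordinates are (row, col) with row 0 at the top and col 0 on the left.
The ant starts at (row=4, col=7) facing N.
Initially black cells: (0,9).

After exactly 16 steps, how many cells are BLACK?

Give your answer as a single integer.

Answer: 9

Derivation:
Step 1: on WHITE (4,7): turn R to E, flip to black, move to (4,8). |black|=2
Step 2: on WHITE (4,8): turn R to S, flip to black, move to (5,8). |black|=3
Step 3: on WHITE (5,8): turn R to W, flip to black, move to (5,7). |black|=4
Step 4: on WHITE (5,7): turn R to N, flip to black, move to (4,7). |black|=5
Step 5: on BLACK (4,7): turn L to W, flip to white, move to (4,6). |black|=4
Step 6: on WHITE (4,6): turn R to N, flip to black, move to (3,6). |black|=5
Step 7: on WHITE (3,6): turn R to E, flip to black, move to (3,7). |black|=6
Step 8: on WHITE (3,7): turn R to S, flip to black, move to (4,7). |black|=7
Step 9: on WHITE (4,7): turn R to W, flip to black, move to (4,6). |black|=8
Step 10: on BLACK (4,6): turn L to S, flip to white, move to (5,6). |black|=7
Step 11: on WHITE (5,6): turn R to W, flip to black, move to (5,5). |black|=8
Step 12: on WHITE (5,5): turn R to N, flip to black, move to (4,5). |black|=9
Step 13: on WHITE (4,5): turn R to E, flip to black, move to (4,6). |black|=10
Step 14: on WHITE (4,6): turn R to S, flip to black, move to (5,6). |black|=11
Step 15: on BLACK (5,6): turn L to E, flip to white, move to (5,7). |black|=10
Step 16: on BLACK (5,7): turn L to N, flip to white, move to (4,7). |black|=9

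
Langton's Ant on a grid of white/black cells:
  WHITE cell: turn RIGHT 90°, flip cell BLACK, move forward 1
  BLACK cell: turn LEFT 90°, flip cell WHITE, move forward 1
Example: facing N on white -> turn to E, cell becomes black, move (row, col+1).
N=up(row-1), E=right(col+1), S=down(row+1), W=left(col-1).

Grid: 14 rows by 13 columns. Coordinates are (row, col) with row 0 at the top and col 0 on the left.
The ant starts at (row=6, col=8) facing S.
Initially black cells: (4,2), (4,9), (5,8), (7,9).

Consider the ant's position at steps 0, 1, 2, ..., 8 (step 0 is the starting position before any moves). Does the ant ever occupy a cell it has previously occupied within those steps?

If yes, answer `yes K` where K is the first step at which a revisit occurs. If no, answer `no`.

Answer: no

Derivation:
Step 1: on WHITE (6,8): turn R to W, flip to black, move to (6,7). |black|=5 — new cell
Step 2: on WHITE (6,7): turn R to N, flip to black, move to (5,7). |black|=6 — new cell
Step 3: on WHITE (5,7): turn R to E, flip to black, move to (5,8). |black|=7 — new cell
Step 4: on BLACK (5,8): turn L to N, flip to white, move to (4,8). |black|=6 — new cell
Step 5: on WHITE (4,8): turn R to E, flip to black, move to (4,9). |black|=7 — new cell
Step 6: on BLACK (4,9): turn L to N, flip to white, move to (3,9). |black|=6 — new cell
Step 7: on WHITE (3,9): turn R to E, flip to black, move to (3,10). |black|=7 — new cell
Step 8: on WHITE (3,10): turn R to S, flip to black, move to (4,10). |black|=8 — new cell
No revisit within 8 steps.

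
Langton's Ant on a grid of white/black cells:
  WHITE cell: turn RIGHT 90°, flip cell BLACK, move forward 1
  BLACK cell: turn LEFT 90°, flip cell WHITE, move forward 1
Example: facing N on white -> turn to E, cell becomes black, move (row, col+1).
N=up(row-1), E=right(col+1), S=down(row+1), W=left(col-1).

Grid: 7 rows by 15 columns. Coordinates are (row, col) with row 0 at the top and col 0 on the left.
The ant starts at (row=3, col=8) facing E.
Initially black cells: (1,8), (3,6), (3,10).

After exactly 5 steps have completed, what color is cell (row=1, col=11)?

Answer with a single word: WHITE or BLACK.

Answer: WHITE

Derivation:
Step 1: on WHITE (3,8): turn R to S, flip to black, move to (4,8). |black|=4
Step 2: on WHITE (4,8): turn R to W, flip to black, move to (4,7). |black|=5
Step 3: on WHITE (4,7): turn R to N, flip to black, move to (3,7). |black|=6
Step 4: on WHITE (3,7): turn R to E, flip to black, move to (3,8). |black|=7
Step 5: on BLACK (3,8): turn L to N, flip to white, move to (2,8). |black|=6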